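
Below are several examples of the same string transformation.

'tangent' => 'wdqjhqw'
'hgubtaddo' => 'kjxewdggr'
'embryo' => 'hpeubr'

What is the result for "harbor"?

kdueru

The rule is to shift every letter 3 places forward in the alphabet (wrapping around).
So "harbor" becomes "kdueru".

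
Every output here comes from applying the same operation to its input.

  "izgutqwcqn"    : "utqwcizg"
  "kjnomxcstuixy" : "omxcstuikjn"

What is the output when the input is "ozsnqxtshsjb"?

The pattern: delete the last 2 characters, then move the first 3 characters to the end (rotate left by 3).
For "ozsnqxtshsjb", step one produces "ozsnqxtshs"; step two turns that into "nqxtshsozs".

nqxtshsozs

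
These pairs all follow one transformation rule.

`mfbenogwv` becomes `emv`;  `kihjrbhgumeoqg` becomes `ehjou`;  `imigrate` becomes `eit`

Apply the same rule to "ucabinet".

The transformation: sort the characters into alphabetical order, then keep one character in every 3, starting at position 2 (positions 2nd, 5th, 8th, ...).
For "ucabinet", step one produces "abceintu"; step two turns that into "biu".

biu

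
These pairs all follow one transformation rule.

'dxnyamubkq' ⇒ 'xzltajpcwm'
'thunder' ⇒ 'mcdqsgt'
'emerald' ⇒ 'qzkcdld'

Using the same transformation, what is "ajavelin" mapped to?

udkhmziz

In each case the input is transformed by: move the first 3 characters to the end (rotate left by 3), then shift every letter 1 place backward in the alphabet (wrapping around).
"ajavelin" → "udkhmziz".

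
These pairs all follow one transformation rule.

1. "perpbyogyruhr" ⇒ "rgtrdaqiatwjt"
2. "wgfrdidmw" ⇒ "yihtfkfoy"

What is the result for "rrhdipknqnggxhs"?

ttjfkrmpspiizju

The pattern: shift every letter 2 places forward in the alphabet (wrapping around).
Doing the same to "rrhdipknqnggxhs": "ttjfkrmpspiizju".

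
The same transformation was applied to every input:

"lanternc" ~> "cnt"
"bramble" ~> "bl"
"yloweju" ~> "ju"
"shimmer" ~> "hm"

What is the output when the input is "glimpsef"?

The rule is to sort the characters into alphabetical order, then keep one character in every 3, starting at position 2 (positions 2nd, 5th, 8th, ...).
For "glimpsef", step one produces "efgilmps"; step two turns that into "fls".

fls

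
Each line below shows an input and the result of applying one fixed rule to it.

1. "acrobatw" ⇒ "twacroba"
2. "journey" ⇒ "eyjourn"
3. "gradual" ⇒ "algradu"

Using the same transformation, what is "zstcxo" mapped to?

The rule is to move the last 2 characters to the front (rotate right by 2).
So "zstcxo" becomes "xozstc".

xozstc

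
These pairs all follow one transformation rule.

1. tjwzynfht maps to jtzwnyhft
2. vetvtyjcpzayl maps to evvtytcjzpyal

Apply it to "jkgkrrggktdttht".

kjkgrrggtktdhtt

What's happening: swap each adjacent pair of characters (1↔2, 3↔4, ...).
Applying that to "jkgkrrggktdttht" gives "kjkgrrggtktdhtt".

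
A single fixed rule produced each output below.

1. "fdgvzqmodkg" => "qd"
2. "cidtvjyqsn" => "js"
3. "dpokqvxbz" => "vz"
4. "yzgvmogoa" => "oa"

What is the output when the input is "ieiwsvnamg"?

The pattern: keep one character in every 3, starting at position 3 (positions 3rd, 6th, 9th, ...), then delete the first character.
Applying both steps to "ieiwsvnamg": "ivm", then "vm".

vm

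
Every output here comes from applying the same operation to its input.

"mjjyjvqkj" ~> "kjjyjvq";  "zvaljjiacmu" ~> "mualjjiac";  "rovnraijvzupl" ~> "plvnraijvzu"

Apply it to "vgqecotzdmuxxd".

xdqecotzdmux

Rule — delete the first 2 characters, then move the last 2 characters to the front (rotate right by 2).
On "vgqecotzdmuxxd": the first step gives "qecotzdmuxxd", and the second then gives "xdqecotzdmux".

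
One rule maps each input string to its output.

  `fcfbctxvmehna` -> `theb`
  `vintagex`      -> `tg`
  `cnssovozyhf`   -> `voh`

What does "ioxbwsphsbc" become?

soc

The pattern: sort the characters into reverse alphabetical order, then keep one character in every 3, starting at position 3 (positions 3rd, 6th, 9th, ...).
"ioxbwsphsbc" → "xwsspoihcbb" → "soc".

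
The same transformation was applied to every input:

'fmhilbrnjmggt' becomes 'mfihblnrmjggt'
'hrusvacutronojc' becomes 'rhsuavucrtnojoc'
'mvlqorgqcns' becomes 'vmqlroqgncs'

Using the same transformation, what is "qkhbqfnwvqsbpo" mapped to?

Rule — swap each adjacent pair of characters (1↔2, 3↔4, ...).
Doing the same to "qkhbqfnwvqsbpo": "kqbhfqwnqvbsop".

kqbhfqwnqvbsop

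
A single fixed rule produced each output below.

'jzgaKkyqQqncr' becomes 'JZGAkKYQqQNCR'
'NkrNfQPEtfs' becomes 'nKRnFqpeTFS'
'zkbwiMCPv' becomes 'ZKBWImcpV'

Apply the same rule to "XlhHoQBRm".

xLHhOqbrM

What's happening: flip the case of every letter.
"XlhHoQBRm" → "xLHhOqbrM".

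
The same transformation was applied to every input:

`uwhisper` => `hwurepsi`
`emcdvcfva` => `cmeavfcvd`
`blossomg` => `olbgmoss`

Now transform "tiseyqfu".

situfqye

Looking at the pairs, the operation is to reverse the string, then move the last 3 characters to the front (rotate right by 3).
Doing the same to "tiseyqfu": "situfqye".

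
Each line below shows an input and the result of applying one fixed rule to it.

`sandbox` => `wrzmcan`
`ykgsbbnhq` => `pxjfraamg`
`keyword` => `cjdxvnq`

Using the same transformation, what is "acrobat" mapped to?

In each case the input is transformed by: shift every letter 1 place backward in the alphabet (wrapping around), then move the last character to the front.
For "acrobat", step one produces "zbqnazs"; step two turns that into "szbqnaz".
(Check on "sandbox": → "rzmcanw" → "wrzmcan" ✓)

szbqnaz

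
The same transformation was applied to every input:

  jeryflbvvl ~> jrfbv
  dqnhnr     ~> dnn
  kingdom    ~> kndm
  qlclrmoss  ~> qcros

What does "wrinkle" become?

wike

What's happening: keep every other character starting from the first (positions 1st, 3rd, 5th, ...).
For "wrinkle" the result is "wike".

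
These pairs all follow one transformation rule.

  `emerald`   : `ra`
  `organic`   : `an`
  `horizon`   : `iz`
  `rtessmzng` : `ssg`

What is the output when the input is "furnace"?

Looking at the pairs, the operation is to swap each adjacent pair of characters (1↔2, 3↔4, ...), then keep one character in every 3, starting at position 3 (positions 3rd, 6th, 9th, ...).
Working it through for "furnace": intermediate "ufnrcae", final "na".

na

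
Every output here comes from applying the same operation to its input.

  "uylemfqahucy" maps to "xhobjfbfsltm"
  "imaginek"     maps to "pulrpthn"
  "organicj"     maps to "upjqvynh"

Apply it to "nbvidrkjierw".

rqplyduicpky

In each case the input is transformed by: shift every letter 7 places forward in the alphabet (wrapping around), then swap the front and back halves of the string.
Doing the same to "nbvidrkjierw": "rqplyduicpky".
(Check on "imaginek": → "pthnpulr" → "pulrpthn" ✓)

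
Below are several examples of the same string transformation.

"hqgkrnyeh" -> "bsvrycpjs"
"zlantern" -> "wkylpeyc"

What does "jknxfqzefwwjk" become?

Rule — shift every letter 11 places forward in the alphabet (wrapping around), then swap each adjacent pair of characters (1↔2, 3↔4, ...).
Working it through for "jknxfqzefwwjk": intermediate "uvyiqbkpqhhuv", final "vuiybqpkhquhv".
(Check on "zlantern": → "kwlyepcy" → "wkylpeyc" ✓)

vuiybqpkhquhv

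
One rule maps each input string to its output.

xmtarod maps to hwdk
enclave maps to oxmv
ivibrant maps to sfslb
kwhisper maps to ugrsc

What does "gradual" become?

In each case the input is transformed by: delete the last 3 characters, then shift every letter 10 places forward in the alphabet (wrapping around).
"gradual" → "qbkn".
(Check on "ivibrant": → "ivibr" → "sfslb" ✓)

qbkn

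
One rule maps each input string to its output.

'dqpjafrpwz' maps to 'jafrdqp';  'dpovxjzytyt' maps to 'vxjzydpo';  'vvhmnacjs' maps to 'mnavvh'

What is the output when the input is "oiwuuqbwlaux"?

uuqbwloiw

What's happening: delete the last 3 characters, then move the first 3 characters to the end (rotate left by 3).
Starting from "oiwuuqbwlaux": after the first operation, "oiwuuqbwl"; after the second, "uuqbwloiw".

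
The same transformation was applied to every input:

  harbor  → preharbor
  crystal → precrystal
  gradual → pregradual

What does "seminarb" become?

Each output is the input with this applied: prepend "pre".
For "seminarb" the result is "preseminarb".

preseminarb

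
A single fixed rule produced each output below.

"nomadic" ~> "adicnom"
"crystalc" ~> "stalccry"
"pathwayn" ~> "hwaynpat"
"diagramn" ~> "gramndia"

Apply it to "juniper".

The transformation: move the first 3 characters to the end (rotate left by 3).
Doing the same to "juniper": "iperjun".

iperjun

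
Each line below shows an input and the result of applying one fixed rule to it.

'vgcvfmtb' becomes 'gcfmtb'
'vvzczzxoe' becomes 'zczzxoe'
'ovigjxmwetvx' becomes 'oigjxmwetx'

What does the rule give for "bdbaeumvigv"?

bdbaeumig

Looking at the pairs, the operation is to remove every "v".
On "bdbaeumvigv" that produces "bdbaeumig".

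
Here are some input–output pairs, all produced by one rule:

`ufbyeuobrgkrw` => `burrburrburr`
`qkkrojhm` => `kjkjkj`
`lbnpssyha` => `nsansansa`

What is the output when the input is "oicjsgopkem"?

The pattern: keep one character in every 3, starting at position 3 (positions 3rd, 6th, 9th, ...), then write the whole string 3 times in a row.
Applying both steps to "oicjsgopkem": "cgk", then "cgkcgkcgk".

cgkcgkcgk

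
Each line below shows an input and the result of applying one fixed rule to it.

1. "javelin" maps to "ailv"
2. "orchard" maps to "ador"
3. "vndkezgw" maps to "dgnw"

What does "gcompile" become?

Rule — sort the characters into alphabetical order, then keep every other character starting from the first (positions 1st, 3rd, 5th, ...).
"gcompile" → "cglo".

cglo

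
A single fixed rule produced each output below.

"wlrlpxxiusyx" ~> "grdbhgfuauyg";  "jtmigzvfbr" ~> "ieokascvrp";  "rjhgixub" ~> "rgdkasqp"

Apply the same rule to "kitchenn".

The rule is to shift every letter 9 places forward in the alphabet (wrapping around), then swap the front and back halves of the string.
For "kitchenn", step one produces "trclqnww"; step two turns that into "qnwwtrcl".

qnwwtrcl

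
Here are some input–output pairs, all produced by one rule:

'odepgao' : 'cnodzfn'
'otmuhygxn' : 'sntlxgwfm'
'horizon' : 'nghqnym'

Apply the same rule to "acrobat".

In each case the input is transformed by: shift every letter 1 place backward in the alphabet (wrapping around), then swap each adjacent pair of characters (1↔2, 3↔4, ...).
Applying that to "acrobat" gives "bznqzas".

bznqzas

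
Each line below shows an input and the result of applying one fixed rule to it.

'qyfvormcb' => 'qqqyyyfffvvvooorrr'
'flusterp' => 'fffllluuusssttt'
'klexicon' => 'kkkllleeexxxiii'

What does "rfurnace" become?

The pattern: delete the last 3 characters, then repeat every character 3 times.
Doing the same to "rfurnace": "rrrfffuuurrrnnn".

rrrfffuuurrrnnn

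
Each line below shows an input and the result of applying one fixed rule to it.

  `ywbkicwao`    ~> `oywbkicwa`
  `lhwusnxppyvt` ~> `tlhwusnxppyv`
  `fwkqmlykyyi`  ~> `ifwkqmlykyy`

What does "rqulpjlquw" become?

What's happening: move the last character to the front.
For "rqulpjlquw" the result is "wrqulpjlqu".

wrqulpjlqu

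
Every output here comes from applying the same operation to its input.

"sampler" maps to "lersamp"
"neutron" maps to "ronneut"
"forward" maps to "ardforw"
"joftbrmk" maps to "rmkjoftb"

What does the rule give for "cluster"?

terclus

The pattern: move the last 3 characters to the front (rotate right by 3).
For "cluster" the result is "terclus".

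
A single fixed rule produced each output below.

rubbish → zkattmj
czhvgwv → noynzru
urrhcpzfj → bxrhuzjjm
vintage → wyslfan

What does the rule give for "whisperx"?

The pattern: reverse the string, then shift every letter 8 places backward in the alphabet (wrapping around).
Starting from "whisperx": after the first operation, "xrepsihw"; after the second, "pjwhkazo".

pjwhkazo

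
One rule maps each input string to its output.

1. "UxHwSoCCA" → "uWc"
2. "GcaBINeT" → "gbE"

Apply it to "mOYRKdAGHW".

The pattern: keep one character in every 3, starting at position 1 (positions 1st, 4th, 7th, ...), then flip the case of every letter.
Applying both steps to "mOYRKdAGHW": "mRAW", then "Mraw".

Mraw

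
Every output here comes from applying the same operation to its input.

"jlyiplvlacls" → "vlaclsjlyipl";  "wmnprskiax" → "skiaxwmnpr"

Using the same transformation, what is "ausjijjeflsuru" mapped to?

eflsuruausjijj

Each output is the input with this applied: swap the front and back halves of the string.
Doing the same to "ausjijjeflsuru": "eflsuruausjijj".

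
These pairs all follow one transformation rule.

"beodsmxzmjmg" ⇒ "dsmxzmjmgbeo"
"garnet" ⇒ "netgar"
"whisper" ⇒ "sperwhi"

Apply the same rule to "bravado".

In each case the input is transformed by: move the first 3 characters to the end (rotate left by 3).
So "bravado" becomes "vadobra".

vadobra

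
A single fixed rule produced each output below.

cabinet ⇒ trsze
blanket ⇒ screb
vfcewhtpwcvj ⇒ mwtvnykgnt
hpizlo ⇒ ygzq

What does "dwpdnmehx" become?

What's happening: shift every letter 9 places backward in the alphabet (wrapping around), then delete the last 2 characters.
Applying both steps to "dwpdnmehx": "unguedvyo", then "unguedv".

unguedv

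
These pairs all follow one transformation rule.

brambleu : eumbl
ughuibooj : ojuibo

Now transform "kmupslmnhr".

The rule is to delete the first 3 characters, then move the last 2 characters to the front (rotate right by 2).
"kmupslmnhr" → "pslmnhr" → "hrpslmn".

hrpslmn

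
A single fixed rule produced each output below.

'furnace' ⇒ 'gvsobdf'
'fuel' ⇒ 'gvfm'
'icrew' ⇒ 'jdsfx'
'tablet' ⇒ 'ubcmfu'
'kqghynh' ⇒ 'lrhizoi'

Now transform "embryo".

The pattern: shift every letter 1 place forward in the alphabet (wrapping around).
For "embryo" the result is "fncszp".

fncszp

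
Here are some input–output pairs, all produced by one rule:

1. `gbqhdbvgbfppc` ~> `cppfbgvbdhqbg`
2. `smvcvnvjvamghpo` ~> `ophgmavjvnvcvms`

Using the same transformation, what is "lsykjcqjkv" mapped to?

What's happening: reverse the string.
On "lsykjcqjkv" that produces "vkjqcjkysl".

vkjqcjkysl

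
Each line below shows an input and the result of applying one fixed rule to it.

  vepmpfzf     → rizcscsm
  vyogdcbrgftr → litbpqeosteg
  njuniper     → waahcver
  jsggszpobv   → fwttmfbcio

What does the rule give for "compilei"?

The transformation: swap each adjacent pair of characters (1↔2, 3↔4, ...), then shift every letter 13 places forward in the alphabet (wrapping around) — i.e. ROT13.
On "compilei" that produces "bpczyvvr".

bpczyvvr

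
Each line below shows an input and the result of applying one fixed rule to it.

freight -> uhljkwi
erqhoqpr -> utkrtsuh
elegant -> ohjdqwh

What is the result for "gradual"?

udgxdoj

The pattern: move the first character to the end, then shift every letter 3 places forward in the alphabet (wrapping around).
Starting from "gradual": after the first operation, "radualg"; after the second, "udgxdoj".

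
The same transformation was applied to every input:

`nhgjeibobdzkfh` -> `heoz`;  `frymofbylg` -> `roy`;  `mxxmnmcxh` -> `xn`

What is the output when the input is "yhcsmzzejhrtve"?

hmer

In each case the input is transformed by: delete the last 2 characters, then keep one character in every 3, starting at position 2 (positions 2nd, 5th, 8th, ...).
For "yhcsmzzejhrtve", step one produces "yhcsmzzejhrt"; step two turns that into "hmer".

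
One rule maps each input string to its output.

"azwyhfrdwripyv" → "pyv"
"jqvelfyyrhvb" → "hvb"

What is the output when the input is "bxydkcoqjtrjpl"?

jpl

Rule — keep only the last 3 characters.
Applying that to "bxydkcoqjtrjpl" gives "jpl".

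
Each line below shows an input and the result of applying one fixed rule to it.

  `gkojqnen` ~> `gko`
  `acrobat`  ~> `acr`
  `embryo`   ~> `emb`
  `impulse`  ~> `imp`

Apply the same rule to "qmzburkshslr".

The transformation: keep only the first 3 characters.
Applying that to "qmzburkshslr" gives "qmz".

qmz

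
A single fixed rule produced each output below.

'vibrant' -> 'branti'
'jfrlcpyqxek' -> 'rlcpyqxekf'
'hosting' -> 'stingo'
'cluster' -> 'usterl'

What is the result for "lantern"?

The pattern: delete the first character, then move the first character to the end.
Applying both steps to "lantern": "antern", then "nterna".

nterna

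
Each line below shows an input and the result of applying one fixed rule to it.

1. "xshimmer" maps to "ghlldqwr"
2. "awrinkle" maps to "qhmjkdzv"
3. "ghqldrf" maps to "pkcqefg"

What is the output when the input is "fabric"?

The rule is to shift every letter 1 place backward in the alphabet (wrapping around), then move the first 2 characters to the end (rotate left by 2).
Starting from "fabric": after the first operation, "ezaqhb"; after the second, "aqhbez".

aqhbez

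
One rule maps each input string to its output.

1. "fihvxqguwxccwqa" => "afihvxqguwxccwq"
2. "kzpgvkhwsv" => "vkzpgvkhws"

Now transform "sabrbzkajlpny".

ysabrbzkajlpn

The pattern: move the last character to the front.
So "sabrbzkajlpny" becomes "ysabrbzkajlpn".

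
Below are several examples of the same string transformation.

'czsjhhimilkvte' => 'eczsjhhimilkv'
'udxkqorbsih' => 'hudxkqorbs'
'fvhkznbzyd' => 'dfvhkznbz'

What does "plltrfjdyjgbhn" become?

The transformation: move the last 2 characters to the front (rotate right by 2), then delete the first character.
For "plltrfjdyjgbhn", step one produces "hnplltrfjdyjgb"; step two turns that into "nplltrfjdyjgb".
(Check on "fvhkznbzyd": → "ydfvhkznbz" → "dfvhkznbz" ✓)

nplltrfjdyjgb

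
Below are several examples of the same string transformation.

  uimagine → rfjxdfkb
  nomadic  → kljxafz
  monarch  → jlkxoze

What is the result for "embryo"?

The pattern: shift every letter 3 places backward in the alphabet (wrapping around).
Doing the same to "embryo": "bjyovl".

bjyovl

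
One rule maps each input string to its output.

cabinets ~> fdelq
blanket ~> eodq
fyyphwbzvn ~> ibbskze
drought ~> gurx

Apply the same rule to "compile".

frps

The pattern: shift every letter 3 places forward in the alphabet (wrapping around), then delete the last 3 characters.
Working it through for "compile": intermediate "frpsloh", final "frps".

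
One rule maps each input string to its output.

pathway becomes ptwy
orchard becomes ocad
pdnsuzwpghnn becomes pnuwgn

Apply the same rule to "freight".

fegt

In each case the input is transformed by: keep every other character starting from the first (positions 1st, 3rd, 5th, ...).
Doing the same to "freight": "fegt".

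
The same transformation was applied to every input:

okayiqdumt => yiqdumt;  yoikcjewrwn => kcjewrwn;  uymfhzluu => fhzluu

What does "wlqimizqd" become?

Looking at the pairs, the operation is to delete the first 3 characters.
On "wlqimizqd" that produces "imizqd".

imizqd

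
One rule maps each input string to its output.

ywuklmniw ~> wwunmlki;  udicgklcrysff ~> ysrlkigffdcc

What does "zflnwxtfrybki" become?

Each output is the input with this applied: delete the first character, then sort the characters into reverse alphabetical order.
Applying both steps to "zflnwxtfrybki": "flnwxtfrybki", then "yxwtrnlkiffb".

yxwtrnlkiffb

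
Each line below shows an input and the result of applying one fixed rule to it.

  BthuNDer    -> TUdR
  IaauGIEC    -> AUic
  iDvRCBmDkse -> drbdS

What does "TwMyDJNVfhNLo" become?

The pattern: keep every other character starting from the second (positions 2nd, 4th, 6th, ...), then flip the case of every letter.
"TwMyDJNVfhNLo" → "WYjvHl".

WYjvHl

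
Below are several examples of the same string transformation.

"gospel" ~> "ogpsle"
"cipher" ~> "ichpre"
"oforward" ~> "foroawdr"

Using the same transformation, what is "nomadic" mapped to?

What's happening: swap each adjacent pair of characters (1↔2, 3↔4, ...).
For "nomadic" the result is "onamidc".

onamidc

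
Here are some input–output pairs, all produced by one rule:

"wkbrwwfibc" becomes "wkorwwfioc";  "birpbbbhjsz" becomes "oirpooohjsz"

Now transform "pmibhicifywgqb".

pmiohicifywgqo

The pattern: replace every "b" with "o".
On "pmibhicifywgqb" that produces "pmiohicifywgqo".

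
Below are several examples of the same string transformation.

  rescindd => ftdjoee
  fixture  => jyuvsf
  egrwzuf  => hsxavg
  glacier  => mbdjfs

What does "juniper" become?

The pattern: shift every letter 1 place forward in the alphabet (wrapping around), then delete the first character.
Working it through for "juniper": intermediate "kvojqfs", final "vojqfs".

vojqfs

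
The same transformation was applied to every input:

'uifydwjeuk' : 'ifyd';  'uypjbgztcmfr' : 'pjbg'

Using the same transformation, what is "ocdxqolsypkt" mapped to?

Rule — swap the front and back halves of the string, then keep only the last 4 characters.
On "ocdxqolsypkt": the first step gives "lsypktocdxqo", and the second then gives "dxqo".
(Check on "uypjbgztcmfr": → "ztcmfruypjbg" → "pjbg" ✓)

dxqo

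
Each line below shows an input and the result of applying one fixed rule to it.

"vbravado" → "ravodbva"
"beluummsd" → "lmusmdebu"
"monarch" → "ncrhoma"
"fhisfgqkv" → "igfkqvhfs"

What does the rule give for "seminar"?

The transformation: swap each adjacent pair of characters (1↔2, 3↔4, ...), then move the first 3 characters to the end (rotate left by 3).
Applying that to "seminar" gives "manresi".
(Check on "beluummsd": → "ebulmusmd" → "lmusmdebu" ✓)

manresi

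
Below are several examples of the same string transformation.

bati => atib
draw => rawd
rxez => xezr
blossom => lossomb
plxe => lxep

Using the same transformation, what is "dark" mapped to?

Rule — move the first character to the end.
"dark" → "arkd".

arkd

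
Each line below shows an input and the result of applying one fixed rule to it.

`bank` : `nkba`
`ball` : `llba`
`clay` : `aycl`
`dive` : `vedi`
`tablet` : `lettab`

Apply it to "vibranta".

antavibr

The rule is to swap the front and back halves of the string.
On "vibranta" that produces "antavibr".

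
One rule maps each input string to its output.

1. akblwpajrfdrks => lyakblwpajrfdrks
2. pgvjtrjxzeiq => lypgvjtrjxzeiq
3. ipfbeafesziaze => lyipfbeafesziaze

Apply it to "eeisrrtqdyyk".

lyeeisrrtqdyyk

The pattern: prepend "ly".
Applying that to "eeisrrtqdyyk" gives "lyeeisrrtqdyyk".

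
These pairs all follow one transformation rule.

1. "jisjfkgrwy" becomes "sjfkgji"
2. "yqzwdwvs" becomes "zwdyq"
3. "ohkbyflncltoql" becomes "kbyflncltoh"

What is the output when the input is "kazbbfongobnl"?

zbbfongoka

What's happening: delete the last 3 characters, then move the first 2 characters to the end (rotate left by 2).
Working it through for "kazbbfongobnl": intermediate "kazbbfongo", final "zbbfongoka".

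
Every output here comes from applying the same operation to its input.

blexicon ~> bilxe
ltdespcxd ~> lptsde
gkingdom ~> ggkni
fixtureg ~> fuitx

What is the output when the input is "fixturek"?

fuitx

Looking at the pairs, the operation is to delete the last 3 characters, then take characters alternately from the front and the back (1st, last, 2nd, 2nd-last, ...).
For "fixturek" the result is "fuitx".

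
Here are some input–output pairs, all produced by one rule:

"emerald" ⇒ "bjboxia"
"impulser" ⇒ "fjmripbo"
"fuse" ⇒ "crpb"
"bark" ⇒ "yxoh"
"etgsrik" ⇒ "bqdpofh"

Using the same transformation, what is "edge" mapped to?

Looking at the pairs, the operation is to shift every letter 3 places backward in the alphabet (wrapping around).
For "edge" the result is "badb".

badb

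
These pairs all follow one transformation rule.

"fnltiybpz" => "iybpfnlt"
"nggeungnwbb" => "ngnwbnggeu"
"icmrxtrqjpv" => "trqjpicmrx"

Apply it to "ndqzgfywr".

gfywndqz

What's happening: delete the last character, then swap the front and back halves of the string.
Applying both steps to "ndqzgfywr": "ndqzgfyw", then "gfywndqz".
(Check on "nggeungnwbb": → "nggeungnwb" → "ngnwbnggeu" ✓)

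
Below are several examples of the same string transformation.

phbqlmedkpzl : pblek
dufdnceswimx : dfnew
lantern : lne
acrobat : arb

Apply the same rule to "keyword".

Each output is the input with this applied: keep every other character starting from the first (positions 1st, 3rd, 5th, ...), then delete the last character.
Starting from "keyword": after the first operation, "kyod"; after the second, "kyo".

kyo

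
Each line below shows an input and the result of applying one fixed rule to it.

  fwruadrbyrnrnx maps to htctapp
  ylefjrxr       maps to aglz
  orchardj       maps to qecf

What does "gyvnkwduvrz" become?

The transformation: keep every other character starting from the first (positions 1st, 3rd, 5th, ...), then shift every letter 2 places forward in the alphabet (wrapping around).
Starting from "gyvnkwduvrz": after the first operation, "gvkdvz"; after the second, "ixmfxb".

ixmfxb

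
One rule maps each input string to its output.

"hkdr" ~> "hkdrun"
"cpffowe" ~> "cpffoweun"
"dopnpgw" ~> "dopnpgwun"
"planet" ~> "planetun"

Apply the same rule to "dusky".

The transformation: append "un".
So "dusky" becomes "duskyun".

duskyun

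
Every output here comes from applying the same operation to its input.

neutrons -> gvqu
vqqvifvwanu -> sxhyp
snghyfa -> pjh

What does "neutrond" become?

The pattern: shift every letter 2 places forward in the alphabet (wrapping around), then keep every other character starting from the second (positions 2nd, 4th, 6th, ...).
For "neutrond", step one produces "pgwvtqpf"; step two turns that into "gvqf".

gvqf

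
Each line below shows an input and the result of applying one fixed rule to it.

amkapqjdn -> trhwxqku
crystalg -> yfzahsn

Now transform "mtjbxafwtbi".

Looking at the pairs, the operation is to shift every letter 7 places forward in the alphabet (wrapping around), then delete the first character.
Working it through for "mtjbxafwtbi": intermediate "taqiehmdaip", final "aqiehmdaip".

aqiehmdaip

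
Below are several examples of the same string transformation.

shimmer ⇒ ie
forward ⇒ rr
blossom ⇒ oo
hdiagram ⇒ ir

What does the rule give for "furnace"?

rc

The pattern: keep one character in every 3, starting at position 3 (positions 3rd, 6th, 9th, ...).
For "furnace" the result is "rc".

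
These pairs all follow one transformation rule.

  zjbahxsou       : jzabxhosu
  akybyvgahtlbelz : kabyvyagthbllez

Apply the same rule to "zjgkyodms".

The transformation: swap each adjacent pair of characters (1↔2, 3↔4, ...).
"zjgkyodms" → "jzkgoymds".

jzkgoymds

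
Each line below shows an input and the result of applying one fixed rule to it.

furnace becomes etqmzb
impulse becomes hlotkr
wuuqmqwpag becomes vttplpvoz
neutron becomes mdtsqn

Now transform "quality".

The rule is to delete the last character, then shift every letter 1 place backward in the alphabet (wrapping around).
"quality" → "ptzkhs".

ptzkhs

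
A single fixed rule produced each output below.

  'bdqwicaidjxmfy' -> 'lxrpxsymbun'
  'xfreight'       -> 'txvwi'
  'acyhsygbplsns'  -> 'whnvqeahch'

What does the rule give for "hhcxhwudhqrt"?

mwljswfgi

Rule — delete the first 3 characters, then shift every letter 11 places backward in the alphabet (wrapping around).
"hhcxhwudhqrt" → "xhwudhqrt" → "mwljswfgi".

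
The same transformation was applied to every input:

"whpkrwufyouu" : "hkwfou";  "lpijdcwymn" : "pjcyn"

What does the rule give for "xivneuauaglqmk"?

inuugqk

The rule is to keep every other character starting from the second (positions 2nd, 4th, 6th, ...).
"xivneuauaglqmk" → "inuugqk".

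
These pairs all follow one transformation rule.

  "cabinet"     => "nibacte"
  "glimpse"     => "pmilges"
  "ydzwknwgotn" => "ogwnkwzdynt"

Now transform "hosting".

itsohgn

The rule is to reverse the string, then move the first 2 characters to the end (rotate left by 2).
Applying both steps to "hosting": "gnitsoh", then "itsohgn".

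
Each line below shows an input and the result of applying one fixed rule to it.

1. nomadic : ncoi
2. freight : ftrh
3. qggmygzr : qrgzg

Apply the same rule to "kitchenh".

khint

Looking at the pairs, the operation is to take characters alternately from the front and the back (1st, last, 2nd, 2nd-last, ...), then delete the last 3 characters.
Working it through for "kitchenh": intermediate "khintech", final "khint".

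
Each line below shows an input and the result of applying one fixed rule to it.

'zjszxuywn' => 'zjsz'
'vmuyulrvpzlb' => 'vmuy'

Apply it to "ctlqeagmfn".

ctlq

What's happening: keep only the first 4 characters.
Applying that to "ctlqeagmfn" gives "ctlq".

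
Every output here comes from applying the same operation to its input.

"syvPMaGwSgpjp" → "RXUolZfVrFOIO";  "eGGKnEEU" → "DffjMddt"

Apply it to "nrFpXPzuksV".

MQeOwoYTJRu

Looking at the pairs, the operation is to flip the case of every letter, then shift every letter 1 place backward in the alphabet (wrapping around).
"nrFpXPzuksV" → "MQeOwoYTJRu".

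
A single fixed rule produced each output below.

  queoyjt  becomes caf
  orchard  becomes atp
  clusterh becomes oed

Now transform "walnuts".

ize

Looking at the pairs, the operation is to keep one character in every 3, starting at position 1 (positions 1st, 4th, 7th, ...), then shift every letter 12 places forward in the alphabet (wrapping around).
"walnuts" → "ize".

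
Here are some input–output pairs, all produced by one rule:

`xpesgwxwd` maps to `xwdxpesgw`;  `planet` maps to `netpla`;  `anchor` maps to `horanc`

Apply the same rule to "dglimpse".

psedglim

The transformation: move the last 3 characters to the front (rotate right by 3).
For "dglimpse" the result is "psedglim".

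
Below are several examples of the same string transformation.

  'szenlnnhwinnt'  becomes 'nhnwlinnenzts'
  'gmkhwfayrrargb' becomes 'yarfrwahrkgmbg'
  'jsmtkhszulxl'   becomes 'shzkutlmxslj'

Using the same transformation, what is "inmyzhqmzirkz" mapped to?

Each output is the input with this applied: take characters alternately from the front and the back (1st, last, 2nd, 2nd-last, ...), then reverse the string.
On "inmyzhqmzirkz": the first step gives "iznkmryizzhmq", and the second then gives "qmhzziyrmknzi".

qmhzziyrmknzi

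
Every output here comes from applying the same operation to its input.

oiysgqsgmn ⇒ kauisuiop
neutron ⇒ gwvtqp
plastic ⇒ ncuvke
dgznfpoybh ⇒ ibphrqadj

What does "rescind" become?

What's happening: shift every letter 2 places forward in the alphabet (wrapping around), then delete the first character.
Working it through for "rescind": intermediate "tguekpf", final "guekpf".

guekpf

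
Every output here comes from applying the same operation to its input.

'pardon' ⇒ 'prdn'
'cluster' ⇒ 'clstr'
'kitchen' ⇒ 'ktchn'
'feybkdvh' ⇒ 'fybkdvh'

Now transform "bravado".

brvd

Looking at the pairs, the operation is to remove every vowel.
"bravado" → "brvd".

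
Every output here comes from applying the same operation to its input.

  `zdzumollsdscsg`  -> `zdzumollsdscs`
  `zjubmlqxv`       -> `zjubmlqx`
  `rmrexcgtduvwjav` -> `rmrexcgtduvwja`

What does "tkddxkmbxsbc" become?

tkddxkmbxsb

Rule — delete the last character.
"tkddxkmbxsbc" → "tkddxkmbxsb".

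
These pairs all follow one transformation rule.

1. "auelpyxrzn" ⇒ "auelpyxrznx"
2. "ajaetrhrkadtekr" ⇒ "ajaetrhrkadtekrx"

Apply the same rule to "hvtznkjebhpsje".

Each output is the input with this applied: append "x".
Applying that to "hvtznkjebhpsje" gives "hvtznkjebhpsjex".

hvtznkjebhpsjex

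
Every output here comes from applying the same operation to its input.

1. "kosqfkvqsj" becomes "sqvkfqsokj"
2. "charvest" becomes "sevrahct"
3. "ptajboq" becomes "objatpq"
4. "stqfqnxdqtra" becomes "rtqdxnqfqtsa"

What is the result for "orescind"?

The pattern: reverse the string, then move the first character to the end.
"orescind" → "nicserod".

nicserod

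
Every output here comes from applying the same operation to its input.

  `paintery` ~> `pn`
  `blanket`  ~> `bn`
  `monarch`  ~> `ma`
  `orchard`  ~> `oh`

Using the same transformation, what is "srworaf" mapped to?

What's happening: keep one character in every 3, starting at position 1 (positions 1st, 4th, 7th, ...), then delete the last character.
On "srworaf": the first step gives "sof", and the second then gives "so".

so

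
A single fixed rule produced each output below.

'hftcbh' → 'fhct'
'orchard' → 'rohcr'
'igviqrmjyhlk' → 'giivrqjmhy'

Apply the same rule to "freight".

rfieh

In each case the input is transformed by: swap each adjacent pair of characters (1↔2, 3↔4, ...), then delete the last 2 characters.
On "freight": the first step gives "rfiehgt", and the second then gives "rfieh".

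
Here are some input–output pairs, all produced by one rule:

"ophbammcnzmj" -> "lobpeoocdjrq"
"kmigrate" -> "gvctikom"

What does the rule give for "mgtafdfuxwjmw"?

The rule is to reverse the string, then shift every letter 2 places forward in the alphabet (wrapping around).
Starting from "mgtafdfuxwjmw": after the first operation, "wmjwxufdfatgm"; after the second, "yolyzwhfhcvio".

yolyzwhfhcvio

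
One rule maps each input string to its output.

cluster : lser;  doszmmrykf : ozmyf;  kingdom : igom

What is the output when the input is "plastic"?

Each output is the input with this applied: swap each adjacent pair of characters (1↔2, 3↔4, ...), then keep every other character starting from the first (positions 1st, 3rd, 5th, ...).
"plastic" → "lsic".

lsic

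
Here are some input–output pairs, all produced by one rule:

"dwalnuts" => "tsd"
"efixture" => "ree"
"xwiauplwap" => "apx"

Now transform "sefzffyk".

In each case the input is transformed by: move the last 2 characters to the front (rotate right by 2), then keep only the first 3 characters.
Applying both steps to "sefzffyk": "yksefzff", then "yks".

yks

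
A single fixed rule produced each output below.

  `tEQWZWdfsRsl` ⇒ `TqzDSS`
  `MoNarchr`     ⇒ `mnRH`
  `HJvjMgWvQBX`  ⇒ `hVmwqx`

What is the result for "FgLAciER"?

flCe

Rule — keep every other character starting from the first (positions 1st, 3rd, 5th, ...), then flip the case of every letter.
On "FgLAciER": the first step gives "FLcE", and the second then gives "flCe".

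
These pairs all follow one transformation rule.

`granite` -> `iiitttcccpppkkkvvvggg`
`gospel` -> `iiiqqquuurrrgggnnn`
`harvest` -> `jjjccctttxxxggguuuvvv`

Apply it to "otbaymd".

qqqvvvdddcccaaaooofff

In each case the input is transformed by: repeat every character 3 times, then shift every letter 2 places forward in the alphabet (wrapping around).
On "otbaymd" that produces "qqqvvvdddcccaaaooofff".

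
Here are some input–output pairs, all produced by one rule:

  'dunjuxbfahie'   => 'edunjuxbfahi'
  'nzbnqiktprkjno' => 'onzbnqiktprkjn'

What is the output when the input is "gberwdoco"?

Each output is the input with this applied: move the last character to the front.
Doing the same to "gberwdoco": "ogberwdoc".

ogberwdoc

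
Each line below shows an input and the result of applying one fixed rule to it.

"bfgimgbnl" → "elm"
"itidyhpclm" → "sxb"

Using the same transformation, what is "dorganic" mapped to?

nzb

Rule — keep one character in every 3, starting at position 2 (positions 2nd, 5th, 8th, ...), then shift every letter 1 place backward in the alphabet (wrapping around).
On "dorganic" that produces "nzb".
(Check on "bfgimgbnl": → "fmn" → "elm" ✓)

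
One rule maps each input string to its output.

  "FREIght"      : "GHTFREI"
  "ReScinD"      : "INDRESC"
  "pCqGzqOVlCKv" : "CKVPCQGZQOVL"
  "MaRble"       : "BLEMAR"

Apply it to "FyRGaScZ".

SCZFYRGA

What's happening: move the last 3 characters to the front (rotate right by 3), then convert every letter to uppercase.
Applying both steps to "FyRGaScZ": "ScZFyRGa", then "SCZFYRGA".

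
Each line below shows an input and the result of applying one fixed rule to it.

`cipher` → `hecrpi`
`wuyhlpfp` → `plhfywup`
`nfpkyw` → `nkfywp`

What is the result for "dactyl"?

Each output is the input with this applied: sort the characters into reverse alphabetical order, then swap the front and back halves of the string.
Starting from "dactyl": after the first operation, "ytldca"; after the second, "dcaytl".

dcaytl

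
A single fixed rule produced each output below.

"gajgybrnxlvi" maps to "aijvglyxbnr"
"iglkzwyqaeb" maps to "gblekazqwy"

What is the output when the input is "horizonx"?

The pattern: delete the first character, then take characters alternately from the front and the back (1st, last, 2nd, 2nd-last, ...).
"horizonx" → "orizonx" → "oxrnioz".

oxrnioz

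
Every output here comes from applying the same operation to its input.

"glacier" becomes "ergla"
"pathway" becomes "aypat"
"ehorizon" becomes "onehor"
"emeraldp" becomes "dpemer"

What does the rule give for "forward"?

Each output is the input with this applied: move the last 2 characters to the front (rotate right by 2), then delete the last 2 characters.
So "forward" becomes "rdfor".
(Check on "ehorizon": → "onehoriz" → "onehor" ✓)

rdfor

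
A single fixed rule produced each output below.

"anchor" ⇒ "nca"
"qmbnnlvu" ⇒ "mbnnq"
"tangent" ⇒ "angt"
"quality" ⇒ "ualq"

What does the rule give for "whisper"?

In each case the input is transformed by: delete the last 3 characters, then move the first character to the end.
Applying both steps to "whisper": "whis", then "hisw".
(Check on "quality": → "qual" → "ualq" ✓)

hisw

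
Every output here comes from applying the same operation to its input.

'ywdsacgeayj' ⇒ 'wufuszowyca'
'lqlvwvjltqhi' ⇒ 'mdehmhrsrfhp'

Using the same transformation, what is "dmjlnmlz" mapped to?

The rule is to move the last 3 characters to the front (rotate right by 3), then shift every letter 4 places backward in the alphabet (wrapping around).
"dmjlnmlz" → "mlzdmjln" → "ihvzifhj".

ihvzifhj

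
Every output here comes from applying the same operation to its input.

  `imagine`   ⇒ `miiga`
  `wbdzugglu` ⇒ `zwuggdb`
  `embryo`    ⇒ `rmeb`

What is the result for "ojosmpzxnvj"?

Looking at the pairs, the operation is to delete the last 2 characters, then sort the characters into reverse alphabetical order.
Doing the same to "ojosmpzxnvj": "zxspoonmj".

zxspoonmj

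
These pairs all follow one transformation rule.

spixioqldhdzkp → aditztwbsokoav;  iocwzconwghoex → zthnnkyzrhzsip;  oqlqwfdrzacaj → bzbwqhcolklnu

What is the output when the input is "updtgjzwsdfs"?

afeourhkoddq

Each output is the input with this applied: swap each adjacent pair of characters (1↔2, 3↔4, ...), then shift every letter 11 places forward in the alphabet (wrapping around).
"updtgjzwsdfs" → "putdjgwzdssf" → "afeourhkoddq".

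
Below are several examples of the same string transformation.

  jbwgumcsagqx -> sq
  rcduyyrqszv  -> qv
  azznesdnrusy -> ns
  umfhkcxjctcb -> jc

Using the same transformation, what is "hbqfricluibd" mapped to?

The rule is to keep one character in every 3, starting at position 2 (positions 2nd, 5th, 8th, ...), then keep only the last 2 characters.
On "hbqfricluibd": the first step gives "brlb", and the second then gives "lb".

lb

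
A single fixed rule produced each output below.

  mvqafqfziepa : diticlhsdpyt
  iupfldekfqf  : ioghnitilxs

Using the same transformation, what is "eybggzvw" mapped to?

jjcyzhbe

The pattern: shift every letter 3 places forward in the alphabet (wrapping around), then move the first 3 characters to the end (rotate left by 3).
So "eybggzvw" becomes "jjcyzhbe".
(Check on "iupfldekfqf": → "lxsioghniti" → "ioghnitilxs" ✓)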